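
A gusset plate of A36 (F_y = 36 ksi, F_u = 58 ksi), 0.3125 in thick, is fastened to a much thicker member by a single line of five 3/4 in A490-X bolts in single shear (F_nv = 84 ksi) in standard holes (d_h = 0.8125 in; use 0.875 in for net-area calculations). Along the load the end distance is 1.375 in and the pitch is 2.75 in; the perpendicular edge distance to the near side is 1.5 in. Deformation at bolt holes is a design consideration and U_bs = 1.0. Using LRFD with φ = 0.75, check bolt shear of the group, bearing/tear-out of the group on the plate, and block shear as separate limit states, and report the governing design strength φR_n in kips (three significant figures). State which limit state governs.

Bolt shear: A_b = π·0.75²/4 = 0.4418 in²; R_n = 84 × 0.4418 × 5 × 1 = 185.6 kips → 0.75 × 185.6 = 139 kips.
Bearing: edge l_c = 0.9688, r_n = 21.07 kips; interior l_c = 1.938, r_n = 32.62 kips; R_n = 21.07 + 4·32.62 = 151.6 kips → 114 kips.
Block shear: A_gv = 3.867, A_nv = 2.637, A_nt = 0.332 in²; R_n = min(0.6F_uA_nv, 0.6F_yA_gv) + U_bs·F_u·A_nt = 102.8 kips → 77.1 kips.
Block shear governs: 77.1 kips.

77.1 kips (block shear governs)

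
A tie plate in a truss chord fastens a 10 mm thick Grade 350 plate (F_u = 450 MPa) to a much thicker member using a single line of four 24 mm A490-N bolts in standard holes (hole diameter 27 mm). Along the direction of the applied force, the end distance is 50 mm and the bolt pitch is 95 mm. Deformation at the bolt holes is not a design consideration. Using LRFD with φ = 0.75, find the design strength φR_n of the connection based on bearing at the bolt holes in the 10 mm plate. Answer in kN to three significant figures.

914 kN

Per bolt r_n = 1.5 l_c t F_u ≤ 3.0 d t F_u; upper limit = 3.0 × 24 × 10 × 450 / 1000 = 324 kN.
Edge bolt: l_c = 50 − 27/2 = 36.5 mm → 1.5 × 36.5 × 10 × 450 / 1000 = 246.4 → r_n = 246.4 kN.
Interior bolts: l_c = 95 − 27 = 68 mm → 1.5 × 68 × 10 × 450 / 1000 = 459 → r_n = 324 kN.
R_n = 1 × 246.4 + 3 × 324 = 1218 kN.
Design strength φR_n = 0.75 × 1218 = 914 kN.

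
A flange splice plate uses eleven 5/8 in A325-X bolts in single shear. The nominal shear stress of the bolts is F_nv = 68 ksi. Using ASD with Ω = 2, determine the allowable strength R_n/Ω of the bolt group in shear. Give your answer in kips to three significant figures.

115 kips

A_b = π × 0.625² / 4 = 0.3068 in².
R_n = F_nv · A_b · n · n_s = 68 × 0.3068 × 11 × 1 = 229.5 kips.
Allowable strength R_n/Ω = 229.5 / 2 = 115 kips.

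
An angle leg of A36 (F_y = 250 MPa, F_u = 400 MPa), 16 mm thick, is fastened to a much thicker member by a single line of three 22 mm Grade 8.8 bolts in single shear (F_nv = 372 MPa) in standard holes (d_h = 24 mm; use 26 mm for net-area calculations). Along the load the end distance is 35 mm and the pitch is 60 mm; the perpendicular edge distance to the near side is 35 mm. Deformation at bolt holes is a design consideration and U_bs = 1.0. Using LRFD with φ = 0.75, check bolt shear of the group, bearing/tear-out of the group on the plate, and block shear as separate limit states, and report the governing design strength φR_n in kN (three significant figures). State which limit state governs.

Bolt shear: A_b = π·22²/4 = 380.1 mm²; R_n = 372 × 380.1 × 3 × 1 / 1000 = 424.2 kN → 0.75 × 424.2 = 318 kN.
Bearing: edge l_c = 23, r_n = 176.6 kN; interior l_c = 36, r_n = 276.5 kN; R_n = 176.6 + 2·276.5 = 729.6 kN → 547 kN.
Block shear: A_gv = 2480, A_nv = 1440, A_nt = 352 mm²; R_n = min(0.6F_uA_nv, 0.6F_yA_gv) + U_bs·F_u·A_nt = 486.4 kN → 365 kN.
Bolt shear governs: 318 kN.

318 kN (bolt shear governs)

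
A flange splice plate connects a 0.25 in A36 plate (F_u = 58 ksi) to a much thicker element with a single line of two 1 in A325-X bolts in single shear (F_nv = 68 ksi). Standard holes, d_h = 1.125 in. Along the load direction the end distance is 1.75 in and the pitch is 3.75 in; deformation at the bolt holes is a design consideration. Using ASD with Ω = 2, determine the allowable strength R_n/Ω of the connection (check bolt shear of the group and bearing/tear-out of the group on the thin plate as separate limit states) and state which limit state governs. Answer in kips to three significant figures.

Bolt shear: A_b = π·1²/4 = 0.7854 in²; R_n = 68 × 0.7854 × 2 × 1 = 106.8 kips → 106.8 / 2 = 53.4 kips.
Bearing (1.2 l_c t F_u ≤ 2.4 d t F_u): upper limit = 2.4·1·0.25·58 = 34.8 kips.
  Edge l_c = 1.75 − 1.125/2 = 1.188 → r_n = 20.66 kips; interior l_c = 3.75 − 1.125 = 2.625 → r_n = 34.8 kips.
  R_n,bearing = 1·20.66 + 1·34.8 = 55.46 kips → 55.46 / 2 = 27.7 kips.
Bearing governs: 27.7 kips.

27.7 kips (bearing governs)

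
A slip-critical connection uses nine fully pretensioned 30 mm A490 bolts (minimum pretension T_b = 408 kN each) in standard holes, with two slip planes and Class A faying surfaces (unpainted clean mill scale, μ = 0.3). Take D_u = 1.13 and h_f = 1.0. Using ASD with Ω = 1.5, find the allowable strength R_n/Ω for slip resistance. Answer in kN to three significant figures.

1660 kN

R_n = μ · D_u · h_f · T_b · n_s · n_b = 0.3 × 1.13 × 1.0 × 408 × 2 × 9 = 2490 kN.
Allowable strength R_n/Ω = 2490 / 1.5 = 1660 kN.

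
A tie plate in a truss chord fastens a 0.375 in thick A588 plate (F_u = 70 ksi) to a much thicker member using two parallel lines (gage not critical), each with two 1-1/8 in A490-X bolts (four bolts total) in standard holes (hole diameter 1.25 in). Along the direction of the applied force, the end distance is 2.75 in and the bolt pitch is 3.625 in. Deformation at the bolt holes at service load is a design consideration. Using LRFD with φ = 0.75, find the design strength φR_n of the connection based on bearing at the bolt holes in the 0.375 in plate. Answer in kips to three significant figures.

Per bolt r_n = 1.2 l_c t F_u ≤ 2.4 d t F_u; upper limit = 2.4 × 1.125 × 0.375 × 70 = 70.88 kips.
Edge bolt: l_c = 2.75 − 1.25/2 = 2.125 in → 1.2 × 2.125 × 0.375 × 70 = 66.94 → r_n = 66.94 kips.
Interior bolts: l_c = 3.625 − 1.25 = 2.375 in → 1.2 × 2.375 × 0.375 × 70 = 74.81 → r_n = 70.88 kips.
R_n = 2 × 66.94 + 2 × 70.88 = 275.6 kips.
Design strength φR_n = 0.75 × 275.6 = 207 kips.

207 kips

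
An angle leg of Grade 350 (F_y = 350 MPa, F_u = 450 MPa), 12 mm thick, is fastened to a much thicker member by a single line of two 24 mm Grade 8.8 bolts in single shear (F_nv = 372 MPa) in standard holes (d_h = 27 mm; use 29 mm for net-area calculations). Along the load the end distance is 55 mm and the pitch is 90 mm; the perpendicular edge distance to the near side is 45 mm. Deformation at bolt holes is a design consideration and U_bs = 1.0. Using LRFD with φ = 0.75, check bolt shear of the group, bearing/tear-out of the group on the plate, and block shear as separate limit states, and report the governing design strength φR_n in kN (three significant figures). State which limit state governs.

252 kN (bolt shear governs)

Bolt shear: A_b = π·24²/4 = 452.4 mm²; R_n = 372 × 452.4 × 2 × 1 / 1000 = 336.6 kN → 0.75 × 336.6 = 252 kN.
Bearing: edge l_c = 41.5, r_n = 268.9 kN; interior l_c = 63, r_n = 311 kN; R_n = 268.9 + 1·311 = 580 kN → 435 kN.
Block shear: A_gv = 1740, A_nv = 1218, A_nt = 366 mm²; R_n = min(0.6F_uA_nv, 0.6F_yA_gv) + U_bs·F_u·A_nt = 493.6 kN → 370 kN.
Bolt shear governs: 252 kN.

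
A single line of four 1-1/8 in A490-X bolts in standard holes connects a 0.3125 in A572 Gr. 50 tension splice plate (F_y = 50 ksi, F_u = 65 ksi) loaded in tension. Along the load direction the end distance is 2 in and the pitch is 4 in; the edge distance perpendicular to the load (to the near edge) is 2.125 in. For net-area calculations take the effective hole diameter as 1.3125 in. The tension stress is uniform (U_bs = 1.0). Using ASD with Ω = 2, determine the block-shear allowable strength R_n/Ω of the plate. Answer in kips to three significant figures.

72.2 kips

Shear plane L_v = 2 + 3·4 = 14 in; A_gv = 14 × 0.3125 = 4.375 in².
A_nv = (14 − 3.5·1.3125) × 0.3125 = 2.939 in².
A_nt = (2.125 − 0.5·1.3125) × 0.3125 = 0.459 in².
0.6 F_u A_nv = 114.6 kips; 0.6 F_y A_gv = 131.2 kips → shear rupture governs the shear term.
R_n = 114.6 + 1.0 × 65 × 0.459 = 144.5 kips.
Allowable strength R_n/Ω = 144.5 / 2 = 72.2 kips.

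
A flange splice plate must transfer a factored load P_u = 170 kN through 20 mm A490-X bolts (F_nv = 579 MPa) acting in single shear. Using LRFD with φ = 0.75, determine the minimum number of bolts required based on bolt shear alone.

A_b = π·20²/4 = 314.2 mm².
Per-bolt design strength φR_n = 0.75 × 579 × 314.2 × 1 / 1000 = 136.4 kN.
n ≥ 170 / 136.4 = 1.246 → use 2 bolts.

2 bolts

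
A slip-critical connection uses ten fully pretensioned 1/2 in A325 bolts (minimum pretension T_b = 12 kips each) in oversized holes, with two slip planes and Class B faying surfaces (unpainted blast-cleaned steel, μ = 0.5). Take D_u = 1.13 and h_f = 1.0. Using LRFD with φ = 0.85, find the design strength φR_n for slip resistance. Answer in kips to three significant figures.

115 kips

R_n = μ · D_u · h_f · T_b · n_s · n_b = 0.5 × 1.13 × 1.0 × 12 × 2 × 10 = 135.6 kips.
Design strength φR_n = 0.85 × 135.6 = 115 kips.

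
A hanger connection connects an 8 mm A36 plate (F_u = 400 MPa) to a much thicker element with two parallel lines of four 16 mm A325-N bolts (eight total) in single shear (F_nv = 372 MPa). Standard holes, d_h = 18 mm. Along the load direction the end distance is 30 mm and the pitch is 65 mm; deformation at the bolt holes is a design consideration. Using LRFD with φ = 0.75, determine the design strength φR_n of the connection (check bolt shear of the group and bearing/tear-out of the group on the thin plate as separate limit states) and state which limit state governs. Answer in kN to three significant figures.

449 kN (bolt shear governs)

Bolt shear: A_b = π·16²/4 = 201.1 mm²; R_n = 372 × 201.1 × 8 × 1 / 1000 = 598.4 kN → 0.75 × 598.4 = 449 kN.
Bearing (1.2 l_c t F_u ≤ 2.4 d t F_u): upper limit = 2.4·16·8·400 / 1000 = 122.9 kN.
  Edge l_c = 30 − 18/2 = 21 → r_n = 80.64 kN; interior l_c = 65 − 18 = 47 → r_n = 122.9 kN.
  R_n,bearing = 2·80.64 + 6·122.9 = 898.6 kN → 0.75 × 898.6 = 674 kN.
Bolt shear governs: 449 kN.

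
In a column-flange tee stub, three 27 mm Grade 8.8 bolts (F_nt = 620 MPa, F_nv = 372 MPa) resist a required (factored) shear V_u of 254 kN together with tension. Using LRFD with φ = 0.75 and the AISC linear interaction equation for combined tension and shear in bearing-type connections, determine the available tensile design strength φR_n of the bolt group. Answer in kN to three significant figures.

A_b = π·27²/4 = 572.6 mm²; f_rv = 254 × 1000 / (3 × 572.6) = 147.9 MPa.
F'_nt = 1.3 F_nt − (F_nt / φF_nv) f_rv = 1.3·620 − (620/(0.75·372))·147.9 = 477.4 MPa, capped at F_nt → F'_nt = 477.4 MPa.
R_n = F'_nt · A_b · n = 477.4 × 572.6 × 3 / 1000 = 820 kN.
Design strength φR_n = 0.75 × 820 = 615 kN.

615 kN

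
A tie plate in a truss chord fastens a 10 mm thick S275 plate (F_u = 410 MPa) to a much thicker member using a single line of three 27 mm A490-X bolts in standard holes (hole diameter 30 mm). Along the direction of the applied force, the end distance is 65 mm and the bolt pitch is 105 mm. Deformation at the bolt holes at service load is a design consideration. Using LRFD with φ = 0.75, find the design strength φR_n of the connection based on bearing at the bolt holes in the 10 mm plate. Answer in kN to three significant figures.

583 kN

Per bolt r_n = 1.2 l_c t F_u ≤ 2.4 d t F_u; upper limit = 2.4 × 27 × 10 × 410 / 1000 = 265.7 kN.
Edge bolt: l_c = 65 − 30/2 = 50 mm → 1.2 × 50 × 10 × 410 / 1000 = 246 → r_n = 246 kN.
Interior bolts: l_c = 105 − 30 = 75 mm → 1.2 × 75 × 10 × 410 / 1000 = 369 → r_n = 265.7 kN.
R_n = 1 × 246 + 2 × 265.7 = 777.4 kN.
Design strength φR_n = 0.75 × 777.4 = 583 kN.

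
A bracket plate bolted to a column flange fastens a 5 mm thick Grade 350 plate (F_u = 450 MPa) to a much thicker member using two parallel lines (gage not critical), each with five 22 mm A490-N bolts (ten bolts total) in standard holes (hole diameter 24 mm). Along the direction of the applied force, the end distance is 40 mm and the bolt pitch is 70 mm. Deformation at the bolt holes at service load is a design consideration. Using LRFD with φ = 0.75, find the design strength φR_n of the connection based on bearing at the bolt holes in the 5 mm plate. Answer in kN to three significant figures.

Per bolt r_n = 1.2 l_c t F_u ≤ 2.4 d t F_u; upper limit = 2.4 × 22 × 5 × 450 / 1000 = 118.8 kN.
Edge bolt: l_c = 40 − 24/2 = 28 mm → 1.2 × 28 × 5 × 450 / 1000 = 75.6 → r_n = 75.6 kN.
Interior bolts: l_c = 70 − 24 = 46 mm → 1.2 × 46 × 5 × 450 / 1000 = 124.2 → r_n = 118.8 kN.
R_n = 2 × 75.6 + 8 × 118.8 = 1102 kN.
Design strength φR_n = 0.75 × 1102 = 826 kN.

826 kN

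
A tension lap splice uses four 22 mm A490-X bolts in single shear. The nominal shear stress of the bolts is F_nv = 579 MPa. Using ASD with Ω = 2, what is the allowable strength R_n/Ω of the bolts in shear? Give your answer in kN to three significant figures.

A_b = π × 22² / 4 = 380.1 mm².
R_n = F_nv · A_b · n · n_s = 579 × 380.1 × 4 × 1 / 1000 = 880.4 kN.
Allowable strength R_n/Ω = 880.4 / 2 = 440 kN.

440 kN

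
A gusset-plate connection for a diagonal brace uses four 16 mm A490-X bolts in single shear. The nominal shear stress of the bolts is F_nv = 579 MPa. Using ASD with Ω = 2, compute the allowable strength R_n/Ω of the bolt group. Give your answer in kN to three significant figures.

A_b = π × 16² / 4 = 201.1 mm².
R_n = F_nv · A_b · n · n_s = 579 × 201.1 × 4 × 1 / 1000 = 465.7 kN.
Allowable strength R_n/Ω = 465.7 / 2 = 233 kN.

233 kN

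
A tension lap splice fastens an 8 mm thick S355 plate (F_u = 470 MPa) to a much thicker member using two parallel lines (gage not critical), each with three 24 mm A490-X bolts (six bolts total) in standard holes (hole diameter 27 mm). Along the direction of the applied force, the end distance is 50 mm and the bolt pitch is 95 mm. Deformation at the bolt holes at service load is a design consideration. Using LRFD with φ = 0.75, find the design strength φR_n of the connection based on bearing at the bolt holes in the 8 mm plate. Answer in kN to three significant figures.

897 kN

Per bolt r_n = 1.2 l_c t F_u ≤ 2.4 d t F_u; upper limit = 2.4 × 24 × 8 × 470 / 1000 = 216.6 kN.
Edge bolt: l_c = 50 − 27/2 = 36.5 mm → 1.2 × 36.5 × 8 × 470 / 1000 = 164.7 → r_n = 164.7 kN.
Interior bolts: l_c = 95 − 27 = 68 mm → 1.2 × 68 × 8 × 470 / 1000 = 306.8 → r_n = 216.6 kN.
R_n = 2 × 164.7 + 4 × 216.6 = 1196 kN.
Design strength φR_n = 0.75 × 1196 = 897 kN.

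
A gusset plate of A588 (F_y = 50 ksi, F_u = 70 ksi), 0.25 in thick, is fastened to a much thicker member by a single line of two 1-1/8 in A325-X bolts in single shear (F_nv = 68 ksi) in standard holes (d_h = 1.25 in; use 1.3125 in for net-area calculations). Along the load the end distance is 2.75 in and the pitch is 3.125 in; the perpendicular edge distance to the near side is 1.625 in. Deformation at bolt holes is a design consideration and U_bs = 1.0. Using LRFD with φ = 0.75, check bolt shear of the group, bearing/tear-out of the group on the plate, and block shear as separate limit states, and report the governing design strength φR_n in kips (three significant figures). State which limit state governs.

Bolt shear: A_b = π·1.125²/4 = 0.994 in²; R_n = 68 × 0.994 × 2 × 1 = 135.2 kips → 0.75 × 135.2 = 101 kips.
Bearing: edge l_c = 2.125, r_n = 44.62 kips; interior l_c = 1.875, r_n = 39.38 kips; R_n = 44.62 + 1·39.38 = 84 kips → 63 kips.
Block shear: A_gv = 1.469, A_nv = 0.9766, A_nt = 0.2422 in²; R_n = min(0.6F_uA_nv, 0.6F_yA_gv) + U_bs·F_u·A_nt = 57.97 kips → 43.5 kips.
Block shear governs: 43.5 kips.

43.5 kips (block shear governs)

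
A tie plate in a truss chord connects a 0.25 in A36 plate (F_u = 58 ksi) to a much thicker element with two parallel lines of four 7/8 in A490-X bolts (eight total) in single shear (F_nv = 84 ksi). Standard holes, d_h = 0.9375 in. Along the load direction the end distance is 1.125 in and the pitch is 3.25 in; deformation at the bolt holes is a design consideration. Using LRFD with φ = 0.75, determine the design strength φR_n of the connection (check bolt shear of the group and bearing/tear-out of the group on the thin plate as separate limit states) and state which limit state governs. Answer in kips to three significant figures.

154 kips (bearing governs)

Bolt shear: A_b = π·0.875²/4 = 0.6013 in²; R_n = 84 × 0.6013 × 8 × 1 = 404.1 kips → 0.75 × 404.1 = 303 kips.
Bearing (1.2 l_c t F_u ≤ 2.4 d t F_u): upper limit = 2.4·0.875·0.25·58 = 30.45 kips.
  Edge l_c = 1.125 − 0.9375/2 = 0.6562 → r_n = 11.42 kips; interior l_c = 3.25 − 0.9375 = 2.312 → r_n = 30.45 kips.
  R_n,bearing = 2·11.42 + 6·30.45 = 205.5 kips → 0.75 × 205.5 = 154 kips.
Bearing governs: 154 kips.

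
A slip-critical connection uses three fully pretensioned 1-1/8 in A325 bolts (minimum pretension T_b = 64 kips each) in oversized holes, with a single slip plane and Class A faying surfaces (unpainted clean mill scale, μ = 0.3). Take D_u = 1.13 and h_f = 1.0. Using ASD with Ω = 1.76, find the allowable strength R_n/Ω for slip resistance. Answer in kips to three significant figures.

37 kips

R_n = μ · D_u · h_f · T_b · n_s · n_b = 0.3 × 1.13 × 1.0 × 64 × 1 × 3 = 65.09 kips.
Allowable strength R_n/Ω = 65.09 / 1.76 = 37 kips.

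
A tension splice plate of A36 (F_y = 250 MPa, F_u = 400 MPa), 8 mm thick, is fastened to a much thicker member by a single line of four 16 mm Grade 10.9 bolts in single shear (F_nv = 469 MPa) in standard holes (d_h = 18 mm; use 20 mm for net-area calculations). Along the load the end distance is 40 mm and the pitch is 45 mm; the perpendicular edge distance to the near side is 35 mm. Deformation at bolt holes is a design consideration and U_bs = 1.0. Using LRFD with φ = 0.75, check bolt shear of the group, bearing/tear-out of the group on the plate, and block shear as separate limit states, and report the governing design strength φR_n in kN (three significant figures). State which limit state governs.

Bolt shear: A_b = π·16²/4 = 201.1 mm²; R_n = 469 × 201.1 × 4 × 1 / 1000 = 377.2 kN → 0.75 × 377.2 = 283 kN.
Bearing: edge l_c = 31, r_n = 119 kN; interior l_c = 27, r_n = 103.7 kN; R_n = 119 + 3·103.7 = 430.1 kN → 323 kN.
Block shear: A_gv = 1400, A_nv = 840, A_nt = 200 mm²; R_n = min(0.6F_uA_nv, 0.6F_yA_gv) + U_bs·F_u·A_nt = 281.6 kN → 211 kN.
Block shear governs: 211 kN.

211 kN (block shear governs)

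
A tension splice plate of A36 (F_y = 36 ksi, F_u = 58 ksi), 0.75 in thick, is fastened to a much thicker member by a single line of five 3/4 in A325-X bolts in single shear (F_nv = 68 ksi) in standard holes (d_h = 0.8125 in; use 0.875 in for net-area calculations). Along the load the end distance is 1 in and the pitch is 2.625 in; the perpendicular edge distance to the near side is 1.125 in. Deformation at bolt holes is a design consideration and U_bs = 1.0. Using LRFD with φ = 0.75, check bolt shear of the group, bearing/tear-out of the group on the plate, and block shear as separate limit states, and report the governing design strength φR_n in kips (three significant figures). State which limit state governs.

113 kips (bolt shear governs)

Bolt shear: A_b = π·0.75²/4 = 0.4418 in²; R_n = 68 × 0.4418 × 5 × 1 = 150.2 kips → 0.75 × 150.2 = 113 kips.
Bearing: edge l_c = 0.5938, r_n = 30.99 kips; interior l_c = 1.812, r_n = 78.3 kips; R_n = 30.99 + 4·78.3 = 344.2 kips → 258 kips.
Block shear: A_gv = 8.625, A_nv = 5.672, A_nt = 0.5156 in²; R_n = min(0.6F_uA_nv, 0.6F_yA_gv) + U_bs·F_u·A_nt = 216.2 kips → 162 kips.
Bolt shear governs: 113 kips.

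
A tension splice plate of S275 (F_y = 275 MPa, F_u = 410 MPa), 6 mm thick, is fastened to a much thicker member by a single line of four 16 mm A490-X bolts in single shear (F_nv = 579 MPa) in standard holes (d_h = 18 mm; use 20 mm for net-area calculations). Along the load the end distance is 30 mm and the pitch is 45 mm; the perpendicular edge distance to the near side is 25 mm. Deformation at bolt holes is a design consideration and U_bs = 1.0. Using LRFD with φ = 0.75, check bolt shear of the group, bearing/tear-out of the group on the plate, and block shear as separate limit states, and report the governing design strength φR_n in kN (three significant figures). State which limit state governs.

Bolt shear: A_b = π·16²/4 = 201.1 mm²; R_n = 579 × 201.1 × 4 × 1 / 1000 = 465.7 kN → 0.75 × 465.7 = 349 kN.
Bearing: edge l_c = 21, r_n = 61.99 kN; interior l_c = 27, r_n = 79.7 kN; R_n = 61.99 + 3·79.7 = 301.1 kN → 226 kN.
Block shear: A_gv = 990, A_nv = 570, A_nt = 90 mm²; R_n = min(0.6F_uA_nv, 0.6F_yA_gv) + U_bs·F_u·A_nt = 177.1 kN → 133 kN.
Block shear governs: 133 kN.

133 kN (block shear governs)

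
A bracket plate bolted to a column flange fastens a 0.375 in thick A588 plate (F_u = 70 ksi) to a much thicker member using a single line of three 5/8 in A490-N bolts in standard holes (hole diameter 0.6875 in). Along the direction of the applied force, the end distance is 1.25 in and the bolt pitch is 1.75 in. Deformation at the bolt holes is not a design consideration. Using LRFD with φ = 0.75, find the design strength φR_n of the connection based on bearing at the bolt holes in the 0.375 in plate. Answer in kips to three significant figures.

Per bolt r_n = 1.5 l_c t F_u ≤ 3.0 d t F_u; upper limit = 3.0 × 0.625 × 0.375 × 70 = 49.22 kips.
Edge bolt: l_c = 1.25 − 0.6875/2 = 0.9062 in → 1.5 × 0.9062 × 0.375 × 70 = 35.68 → r_n = 35.68 kips.
Interior bolts: l_c = 1.75 − 0.6875 = 1.062 in → 1.5 × 1.062 × 0.375 × 70 = 41.84 → r_n = 41.84 kips.
R_n = 1 × 35.68 + 2 × 41.84 = 119.4 kips.
Design strength φR_n = 0.75 × 119.4 = 89.5 kips.

89.5 kips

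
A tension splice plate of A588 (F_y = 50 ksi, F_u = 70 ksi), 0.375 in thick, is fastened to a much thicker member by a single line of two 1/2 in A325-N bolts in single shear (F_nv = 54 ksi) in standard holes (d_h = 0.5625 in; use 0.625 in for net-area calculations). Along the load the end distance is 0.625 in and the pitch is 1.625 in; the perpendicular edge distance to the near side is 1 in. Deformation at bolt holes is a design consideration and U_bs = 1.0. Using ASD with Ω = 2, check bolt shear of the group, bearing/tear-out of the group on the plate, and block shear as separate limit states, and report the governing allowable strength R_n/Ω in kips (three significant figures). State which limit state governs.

10.6 kips (bolt shear governs)

Bolt shear: A_b = π·0.5²/4 = 0.1963 in²; R_n = 54 × 0.1963 × 2 × 1 = 21.21 kips → 21.21 / 2 = 10.6 kips.
Bearing: edge l_c = 0.3438, r_n = 10.83 kips; interior l_c = 1.062, r_n = 31.5 kips; R_n = 10.83 + 1·31.5 = 42.33 kips → 21.2 kips.
Block shear: A_gv = 0.8438, A_nv = 0.4922, A_nt = 0.2578 in²; R_n = min(0.6F_uA_nv, 0.6F_yA_gv) + U_bs·F_u·A_nt = 38.72 kips → 19.4 kips.
Bolt shear governs: 10.6 kips.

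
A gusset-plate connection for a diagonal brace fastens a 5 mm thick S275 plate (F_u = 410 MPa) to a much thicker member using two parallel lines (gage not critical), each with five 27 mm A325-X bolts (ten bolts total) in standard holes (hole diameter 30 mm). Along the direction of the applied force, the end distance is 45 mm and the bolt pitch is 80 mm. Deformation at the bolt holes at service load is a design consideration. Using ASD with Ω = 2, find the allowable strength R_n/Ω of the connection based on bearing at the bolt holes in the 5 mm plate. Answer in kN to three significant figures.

Per bolt r_n = 1.2 l_c t F_u ≤ 2.4 d t F_u; upper limit = 2.4 × 27 × 5 × 410 / 1000 = 132.8 kN.
Edge bolt: l_c = 45 − 30/2 = 30 mm → 1.2 × 30 × 5 × 410 / 1000 = 73.8 → r_n = 73.8 kN.
Interior bolts: l_c = 80 − 30 = 50 mm → 1.2 × 50 × 5 × 410 / 1000 = 123 → r_n = 123 kN.
R_n = 2 × 73.8 + 8 × 123 = 1132 kN.
Allowable strength R_n/Ω = 1132 / 2 = 566 kN.

566 kN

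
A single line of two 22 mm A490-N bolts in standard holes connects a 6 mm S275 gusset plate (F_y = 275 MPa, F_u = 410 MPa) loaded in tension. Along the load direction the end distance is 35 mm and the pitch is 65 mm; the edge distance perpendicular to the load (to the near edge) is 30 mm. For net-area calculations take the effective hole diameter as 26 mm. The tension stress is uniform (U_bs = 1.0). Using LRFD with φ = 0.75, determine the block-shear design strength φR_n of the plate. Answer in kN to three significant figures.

98.9 kN

Shear plane L_v = 35 + 1·65 = 100 mm; A_gv = 100 × 6 = 600 mm².
A_nv = (100 − 1.5·26) × 6 = 366 mm².
A_nt = (30 − 0.5·26) × 6 = 102 mm².
0.6 F_u A_nv = 90.04 kN; 0.6 F_y A_gv = 99 kN → shear rupture governs the shear term.
R_n = 90.04 + 1.0 × 410 × 102 / 1000 = 131.9 kN.
Design strength φR_n = 0.75 × 131.9 = 98.9 kN.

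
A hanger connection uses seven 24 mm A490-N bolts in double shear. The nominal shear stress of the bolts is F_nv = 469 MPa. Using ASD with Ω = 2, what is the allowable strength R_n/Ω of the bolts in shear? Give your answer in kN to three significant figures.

1490 kN

A_b = π × 24² / 4 = 452.4 mm².
R_n = F_nv · A_b · n · n_s = 469 × 452.4 × 7 × 2 / 1000 = 2970 kN.
Allowable strength R_n/Ω = 2970 / 2 = 1490 kN.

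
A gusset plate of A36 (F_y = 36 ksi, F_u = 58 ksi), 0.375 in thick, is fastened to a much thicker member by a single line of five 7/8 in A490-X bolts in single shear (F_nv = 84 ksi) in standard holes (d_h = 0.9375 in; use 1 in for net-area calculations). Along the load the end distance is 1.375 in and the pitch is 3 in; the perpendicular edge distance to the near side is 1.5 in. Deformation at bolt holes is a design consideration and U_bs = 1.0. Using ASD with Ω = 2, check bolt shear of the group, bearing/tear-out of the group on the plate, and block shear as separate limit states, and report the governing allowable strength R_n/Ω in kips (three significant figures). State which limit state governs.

Bolt shear: A_b = π·0.875²/4 = 0.6013 in²; R_n = 84 × 0.6013 × 5 × 1 = 252.6 kips → 252.6 / 2 = 126 kips.
Bearing: edge l_c = 0.9062, r_n = 23.65 kips; interior l_c = 2.062, r_n = 45.68 kips; R_n = 23.65 + 4·45.68 = 206.4 kips → 103 kips.
Block shear: A_gv = 5.016, A_nv = 3.328, A_nt = 0.375 in²; R_n = min(0.6F_uA_nv, 0.6F_yA_gv) + U_bs·F_u·A_nt = 130.1 kips → 65 kips.
Block shear governs: 65 kips.

65 kips (block shear governs)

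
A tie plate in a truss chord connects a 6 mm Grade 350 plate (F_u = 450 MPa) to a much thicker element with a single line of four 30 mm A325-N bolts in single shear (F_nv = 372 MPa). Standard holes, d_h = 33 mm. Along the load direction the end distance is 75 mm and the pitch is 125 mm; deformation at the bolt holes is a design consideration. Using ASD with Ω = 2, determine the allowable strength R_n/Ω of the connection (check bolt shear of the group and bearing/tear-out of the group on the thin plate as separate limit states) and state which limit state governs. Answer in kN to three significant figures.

386 kN (bearing governs)

Bolt shear: A_b = π·30²/4 = 706.9 mm²; R_n = 372 × 706.9 × 4 × 1 / 1000 = 1052 kN → 1052 / 2 = 526 kN.
Bearing (1.2 l_c t F_u ≤ 2.4 d t F_u): upper limit = 2.4·30·6·450 / 1000 = 194.4 kN.
  Edge l_c = 75 − 33/2 = 58.5 → r_n = 189.5 kN; interior l_c = 125 − 33 = 92 → r_n = 194.4 kN.
  R_n,bearing = 1·189.5 + 3·194.4 = 772.7 kN → 772.7 / 2 = 386 kN.
Bearing governs: 386 kN.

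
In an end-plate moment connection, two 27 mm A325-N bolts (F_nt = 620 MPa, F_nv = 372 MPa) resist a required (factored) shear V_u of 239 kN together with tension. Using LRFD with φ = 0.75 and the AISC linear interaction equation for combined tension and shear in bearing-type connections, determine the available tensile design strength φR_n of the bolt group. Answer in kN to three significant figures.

A_b = π·27²/4 = 572.6 mm²; f_rv = 239 × 1000 / (2 × 572.6) = 208.7 MPa.
F'_nt = 1.3 F_nt − (F_nt / φF_nv) f_rv = 1.3·620 − (620/(0.75·372))·208.7 = 342.2 MPa, capped at F_nt → F'_nt = 342.2 MPa.
R_n = F'_nt · A_b · n = 342.2 × 572.6 × 2 / 1000 = 391.8 kN.
Design strength φR_n = 0.75 × 391.8 = 294 kN.

294 kN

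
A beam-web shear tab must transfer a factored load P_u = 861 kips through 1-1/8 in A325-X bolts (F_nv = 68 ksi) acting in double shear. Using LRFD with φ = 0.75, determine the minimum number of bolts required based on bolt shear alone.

9 bolts

A_b = π·1.125²/4 = 0.994 in².
Per-bolt design strength φR_n = 0.75 × 68 × 0.994 × 2 = 101.4 kips.
n ≥ 861 / 101.4 = 8.492 → use 9 bolts.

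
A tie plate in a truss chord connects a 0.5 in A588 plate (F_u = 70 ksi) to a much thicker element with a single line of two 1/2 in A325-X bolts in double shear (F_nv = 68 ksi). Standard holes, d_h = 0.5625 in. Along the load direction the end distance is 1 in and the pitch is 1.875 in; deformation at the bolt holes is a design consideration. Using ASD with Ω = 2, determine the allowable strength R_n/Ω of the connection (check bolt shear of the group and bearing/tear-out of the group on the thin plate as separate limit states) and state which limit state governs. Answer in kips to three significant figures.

26.7 kips (bolt shear governs)

Bolt shear: A_b = π·0.5²/4 = 0.1963 in²; R_n = 68 × 0.1963 × 2 × 2 = 53.41 kips → 53.41 / 2 = 26.7 kips.
Bearing (1.2 l_c t F_u ≤ 2.4 d t F_u): upper limit = 2.4·0.5·0.5·70 = 42 kips.
  Edge l_c = 1 − 0.5625/2 = 0.7188 → r_n = 30.19 kips; interior l_c = 1.875 − 0.5625 = 1.312 → r_n = 42 kips.
  R_n,bearing = 1·30.19 + 1·42 = 72.19 kips → 72.19 / 2 = 36.1 kips.
Bolt shear governs: 26.7 kips.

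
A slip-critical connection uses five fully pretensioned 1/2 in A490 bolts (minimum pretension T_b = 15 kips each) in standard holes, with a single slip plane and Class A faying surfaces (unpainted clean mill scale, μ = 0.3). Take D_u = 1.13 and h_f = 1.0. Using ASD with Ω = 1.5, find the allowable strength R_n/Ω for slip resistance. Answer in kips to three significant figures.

16.9 kips

R_n = μ · D_u · h_f · T_b · n_s · n_b = 0.3 × 1.13 × 1.0 × 15 × 1 × 5 = 25.42 kips.
Allowable strength R_n/Ω = 25.42 / 1.5 = 16.9 kips.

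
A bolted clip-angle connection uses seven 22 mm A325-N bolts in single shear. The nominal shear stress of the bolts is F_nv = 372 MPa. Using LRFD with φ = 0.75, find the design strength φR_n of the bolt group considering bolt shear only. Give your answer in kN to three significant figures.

742 kN

A_b = π × 22² / 4 = 380.1 mm².
R_n = F_nv · A_b · n · n_s = 372 × 380.1 × 7 × 1 / 1000 = 989.9 kN.
Design strength φR_n = 0.75 × 989.9 = 742 kN.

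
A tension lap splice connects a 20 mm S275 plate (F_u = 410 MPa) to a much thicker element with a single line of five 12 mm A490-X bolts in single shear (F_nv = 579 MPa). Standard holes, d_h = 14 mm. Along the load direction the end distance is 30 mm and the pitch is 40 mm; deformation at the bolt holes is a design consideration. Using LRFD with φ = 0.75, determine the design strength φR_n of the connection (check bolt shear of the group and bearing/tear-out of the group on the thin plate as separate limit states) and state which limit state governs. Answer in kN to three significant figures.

Bolt shear: A_b = π·12²/4 = 113.1 mm²; R_n = 579 × 113.1 × 5 × 1 / 1000 = 327.4 kN → 0.75 × 327.4 = 246 kN.
Bearing (1.2 l_c t F_u ≤ 2.4 d t F_u): upper limit = 2.4·12·20·410 / 1000 = 236.2 kN.
  Edge l_c = 30 − 14/2 = 23 → r_n = 226.3 kN; interior l_c = 40 − 14 = 26 → r_n = 236.2 kN.
  R_n,bearing = 1·226.3 + 4·236.2 = 1171 kN → 0.75 × 1171 = 878 kN.
Bolt shear governs: 246 kN.

246 kN (bolt shear governs)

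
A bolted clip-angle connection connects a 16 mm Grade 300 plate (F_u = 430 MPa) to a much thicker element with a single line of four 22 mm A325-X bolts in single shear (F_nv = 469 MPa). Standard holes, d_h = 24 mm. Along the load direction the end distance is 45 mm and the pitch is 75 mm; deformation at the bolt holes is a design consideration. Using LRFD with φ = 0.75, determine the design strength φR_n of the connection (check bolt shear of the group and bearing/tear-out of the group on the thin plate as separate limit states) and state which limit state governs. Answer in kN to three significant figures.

535 kN (bolt shear governs)

Bolt shear: A_b = π·22²/4 = 380.1 mm²; R_n = 469 × 380.1 × 4 × 1 / 1000 = 713.1 kN → 0.75 × 713.1 = 535 kN.
Bearing (1.2 l_c t F_u ≤ 2.4 d t F_u): upper limit = 2.4·22·16·430 / 1000 = 363.3 kN.
  Edge l_c = 45 − 24/2 = 33 → r_n = 272.4 kN; interior l_c = 75 − 24 = 51 → r_n = 363.3 kN.
  R_n,bearing = 1·272.4 + 3·363.3 = 1362 kN → 0.75 × 1362 = 1020 kN.
Bolt shear governs: 535 kN.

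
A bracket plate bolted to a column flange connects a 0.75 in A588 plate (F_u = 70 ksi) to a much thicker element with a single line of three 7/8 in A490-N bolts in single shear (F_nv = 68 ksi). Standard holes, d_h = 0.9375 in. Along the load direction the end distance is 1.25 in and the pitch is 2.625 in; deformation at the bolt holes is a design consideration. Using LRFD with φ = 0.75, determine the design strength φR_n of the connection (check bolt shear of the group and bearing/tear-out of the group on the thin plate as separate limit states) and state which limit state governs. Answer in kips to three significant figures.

Bolt shear: A_b = π·0.875²/4 = 0.6013 in²; R_n = 68 × 0.6013 × 3 × 1 = 122.7 kips → 0.75 × 122.7 = 92 kips.
Bearing (1.2 l_c t F_u ≤ 2.4 d t F_u): upper limit = 2.4·0.875·0.75·70 = 110.3 kips.
  Edge l_c = 1.25 − 0.9375/2 = 0.7812 → r_n = 49.22 kips; interior l_c = 2.625 − 0.9375 = 1.688 → r_n = 106.3 kips.
  R_n,bearing = 1·49.22 + 2·106.3 = 261.8 kips → 0.75 × 261.8 = 196 kips.
Bolt shear governs: 92 kips.

92 kips (bolt shear governs)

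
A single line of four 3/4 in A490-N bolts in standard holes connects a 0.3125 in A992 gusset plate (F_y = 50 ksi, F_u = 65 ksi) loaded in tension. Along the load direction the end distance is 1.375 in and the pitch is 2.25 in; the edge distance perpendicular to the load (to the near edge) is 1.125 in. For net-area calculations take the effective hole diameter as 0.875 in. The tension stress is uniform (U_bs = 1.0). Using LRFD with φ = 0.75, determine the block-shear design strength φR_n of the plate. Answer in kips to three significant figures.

Shear plane L_v = 1.375 + 3·2.25 = 8.125 in; A_gv = 8.125 × 0.3125 = 2.539 in².
A_nv = (8.125 − 3.5·0.875) × 0.3125 = 1.582 in².
A_nt = (1.125 − 0.5·0.875) × 0.3125 = 0.2148 in².
0.6 F_u A_nv = 61.7 kips; 0.6 F_y A_gv = 76.17 kips → shear rupture governs the shear term.
R_n = 61.7 + 1.0 × 65 × 0.2148 = 75.66 kips.
Design strength φR_n = 0.75 × 75.66 = 56.7 kips.

56.7 kips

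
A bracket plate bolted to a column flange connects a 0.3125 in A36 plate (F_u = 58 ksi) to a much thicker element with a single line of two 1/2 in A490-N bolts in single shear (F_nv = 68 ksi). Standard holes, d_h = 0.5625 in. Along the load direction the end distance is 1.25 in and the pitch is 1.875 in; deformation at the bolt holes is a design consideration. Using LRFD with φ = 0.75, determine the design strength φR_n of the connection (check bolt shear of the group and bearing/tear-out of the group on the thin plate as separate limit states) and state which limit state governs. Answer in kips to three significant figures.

Bolt shear: A_b = π·0.5²/4 = 0.1963 in²; R_n = 68 × 0.1963 × 2 × 1 = 26.7 kips → 0.75 × 26.7 = 20 kips.
Bearing (1.2 l_c t F_u ≤ 2.4 d t F_u): upper limit = 2.4·0.5·0.3125·58 = 21.75 kips.
  Edge l_c = 1.25 − 0.5625/2 = 0.9688 → r_n = 21.07 kips; interior l_c = 1.875 − 0.5625 = 1.312 → r_n = 21.75 kips.
  R_n,bearing = 1·21.07 + 1·21.75 = 42.82 kips → 0.75 × 42.82 = 32.1 kips.
Bolt shear governs: 20 kips.

20 kips (bolt shear governs)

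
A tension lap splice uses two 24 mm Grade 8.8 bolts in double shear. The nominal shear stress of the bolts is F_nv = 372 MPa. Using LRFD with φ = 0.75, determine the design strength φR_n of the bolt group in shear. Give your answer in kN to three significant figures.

A_b = π × 24² / 4 = 452.4 mm².
R_n = F_nv · A_b · n · n_s = 372 × 452.4 × 2 × 2 / 1000 = 673.2 kN.
Design strength φR_n = 0.75 × 673.2 = 505 kN.

505 kN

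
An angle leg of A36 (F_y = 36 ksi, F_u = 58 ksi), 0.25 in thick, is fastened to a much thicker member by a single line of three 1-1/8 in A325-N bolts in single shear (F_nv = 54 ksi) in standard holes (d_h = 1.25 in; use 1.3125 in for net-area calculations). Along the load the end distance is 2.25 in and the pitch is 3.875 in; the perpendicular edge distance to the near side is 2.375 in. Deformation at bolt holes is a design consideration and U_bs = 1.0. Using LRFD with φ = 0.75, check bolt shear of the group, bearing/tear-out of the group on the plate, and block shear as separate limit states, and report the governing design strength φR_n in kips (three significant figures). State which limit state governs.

59.2 kips (block shear governs)

Bolt shear: A_b = π·1.125²/4 = 0.994 in²; R_n = 54 × 0.994 × 3 × 1 = 161 kips → 0.75 × 161 = 121 kips.
Bearing: edge l_c = 1.625, r_n = 28.27 kips; interior l_c = 2.625, r_n = 39.15 kips; R_n = 28.27 + 2·39.15 = 106.6 kips → 79.9 kips.
Block shear: A_gv = 2.5, A_nv = 1.68, A_nt = 0.4297 in²; R_n = min(0.6F_uA_nv, 0.6F_yA_gv) + U_bs·F_u·A_nt = 78.92 kips → 59.2 kips.
Block shear governs: 59.2 kips.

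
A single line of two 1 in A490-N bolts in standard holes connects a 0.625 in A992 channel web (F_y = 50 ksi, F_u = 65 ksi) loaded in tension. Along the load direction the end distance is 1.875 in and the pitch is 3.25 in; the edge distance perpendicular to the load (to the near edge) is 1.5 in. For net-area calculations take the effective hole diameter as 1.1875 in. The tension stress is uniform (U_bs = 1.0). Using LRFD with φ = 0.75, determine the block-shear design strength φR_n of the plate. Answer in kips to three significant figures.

Shear plane L_v = 1.875 + 1·3.25 = 5.125 in; A_gv = 5.125 × 0.625 = 3.203 in².
A_nv = (5.125 − 1.5·1.1875) × 0.625 = 2.09 in².
A_nt = (1.5 − 0.5·1.1875) × 0.625 = 0.5664 in².
0.6 F_u A_nv = 81.5 kips; 0.6 F_y A_gv = 96.09 kips → shear rupture governs the shear term.
R_n = 81.5 + 1.0 × 65 × 0.5664 = 118.3 kips.
Design strength φR_n = 0.75 × 118.3 = 88.7 kips.

88.7 kips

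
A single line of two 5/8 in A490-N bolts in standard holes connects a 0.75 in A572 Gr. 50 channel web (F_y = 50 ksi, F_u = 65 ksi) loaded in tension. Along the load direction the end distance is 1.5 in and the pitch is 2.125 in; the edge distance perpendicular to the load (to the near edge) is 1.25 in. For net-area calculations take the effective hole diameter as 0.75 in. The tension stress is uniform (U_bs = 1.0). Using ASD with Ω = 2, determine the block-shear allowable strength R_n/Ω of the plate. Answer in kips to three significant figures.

Shear plane L_v = 1.5 + 1·2.125 = 3.625 in; A_gv = 3.625 × 0.75 = 2.719 in².
A_nv = (3.625 − 1.5·0.75) × 0.75 = 1.875 in².
A_nt = (1.25 − 0.5·0.75) × 0.75 = 0.6562 in².
0.6 F_u A_nv = 73.12 kips; 0.6 F_y A_gv = 81.56 kips → shear rupture governs the shear term.
R_n = 73.12 + 1.0 × 65 × 0.6562 = 115.8 kips.
Allowable strength R_n/Ω = 115.8 / 2 = 57.9 kips.

57.9 kips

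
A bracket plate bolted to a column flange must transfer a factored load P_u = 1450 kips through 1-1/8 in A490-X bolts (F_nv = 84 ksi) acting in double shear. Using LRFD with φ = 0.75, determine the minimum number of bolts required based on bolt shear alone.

12 bolts

A_b = π·1.125²/4 = 0.994 in².
Per-bolt design strength φR_n = 0.75 × 84 × 0.994 × 2 = 125.2 kips.
n ≥ 1450 / 125.2 = 11.58 → use 12 bolts.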